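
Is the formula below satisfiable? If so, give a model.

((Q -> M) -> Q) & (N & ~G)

M = True, Q = True, N = True, G = False

  (Q -> M) -> Q = True
    Q -> M = True
  N & ~G = True
    ~G = True
Both conjuncts True, so the formula holds.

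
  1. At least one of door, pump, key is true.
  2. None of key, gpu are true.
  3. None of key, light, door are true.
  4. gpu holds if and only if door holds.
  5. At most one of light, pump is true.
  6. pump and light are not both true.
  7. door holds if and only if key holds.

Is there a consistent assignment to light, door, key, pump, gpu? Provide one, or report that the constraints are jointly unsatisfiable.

light = False; door = False; key = False; pump = True; gpu = False

  (1) {door, pump, key}: 1 true — at least one ✓
  (2) {key, gpu}: 0 true — none ✓
  (3) {key, light, door}: 0 true — none ✓
  (4) gpu=F, door=F — same ✓
  (5) {light, pump}: 1 true — at most one ✓
  (6) pump=T, light=F — not both ✓
  (7) door=F, key=F — same ✓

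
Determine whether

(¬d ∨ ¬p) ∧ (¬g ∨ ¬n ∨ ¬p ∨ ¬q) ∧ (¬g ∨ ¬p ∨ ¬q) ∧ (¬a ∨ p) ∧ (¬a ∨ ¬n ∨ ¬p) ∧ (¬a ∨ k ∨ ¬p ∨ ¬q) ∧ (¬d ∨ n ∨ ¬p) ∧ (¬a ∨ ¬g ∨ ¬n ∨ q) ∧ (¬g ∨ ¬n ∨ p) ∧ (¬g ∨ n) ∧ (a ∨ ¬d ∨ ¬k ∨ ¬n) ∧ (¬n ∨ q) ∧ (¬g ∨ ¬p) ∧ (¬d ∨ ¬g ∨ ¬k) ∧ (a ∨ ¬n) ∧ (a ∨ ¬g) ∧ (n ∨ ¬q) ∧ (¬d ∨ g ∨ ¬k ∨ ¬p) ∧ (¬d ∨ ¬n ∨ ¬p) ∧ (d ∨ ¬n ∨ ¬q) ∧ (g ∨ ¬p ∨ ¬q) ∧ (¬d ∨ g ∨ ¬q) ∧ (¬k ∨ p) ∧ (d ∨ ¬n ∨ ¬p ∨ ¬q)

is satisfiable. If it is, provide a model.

k: True, q: False, g: False, a: False, d: False, n: False, p: True

Set k = True.
  then (¬k ∨ p) forces p = True.
  then (¬d ∨ ¬p) forces d = False.
  then (¬g ∨ ¬p) forces g = False.
  then (g ∨ ¬p ∨ ¬q) forces q = False.
  then (¬n ∨ q) forces n = False.
Set a = False.
All clauses satisfied.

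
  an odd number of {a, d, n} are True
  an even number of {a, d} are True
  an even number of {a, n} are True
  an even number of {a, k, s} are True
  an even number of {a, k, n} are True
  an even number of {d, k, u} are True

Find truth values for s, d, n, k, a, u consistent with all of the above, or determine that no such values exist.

s = True, d = True, n = True, k = False, a = True, u = True

{a, d, n}: 3 true → odd ✓
{a, d}: 2 true → even ✓
{a, n}: 2 true → even ✓
{a, k, s}: 2 true → even ✓
{a, k, n}: 2 true → even ✓
{d, k, u}: 2 true → even ✓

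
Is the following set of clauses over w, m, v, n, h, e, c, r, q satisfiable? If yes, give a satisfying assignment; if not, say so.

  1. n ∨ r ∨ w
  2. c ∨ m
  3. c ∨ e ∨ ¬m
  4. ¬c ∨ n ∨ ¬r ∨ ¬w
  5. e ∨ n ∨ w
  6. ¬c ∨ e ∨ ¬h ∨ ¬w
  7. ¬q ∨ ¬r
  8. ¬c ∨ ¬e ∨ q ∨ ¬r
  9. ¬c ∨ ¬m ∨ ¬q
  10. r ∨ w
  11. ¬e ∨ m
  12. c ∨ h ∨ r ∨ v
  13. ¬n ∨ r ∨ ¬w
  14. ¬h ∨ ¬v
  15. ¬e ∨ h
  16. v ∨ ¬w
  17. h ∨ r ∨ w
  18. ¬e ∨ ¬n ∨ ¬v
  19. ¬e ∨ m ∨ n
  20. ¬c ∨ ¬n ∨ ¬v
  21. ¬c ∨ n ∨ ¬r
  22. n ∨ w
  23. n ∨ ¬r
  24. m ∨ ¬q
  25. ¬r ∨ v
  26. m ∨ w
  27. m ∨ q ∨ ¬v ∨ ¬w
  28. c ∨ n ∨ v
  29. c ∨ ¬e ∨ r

w: True, m: True, v: True, n: False, h: False, e: False, c: True, r: False, q: False

Set w = True.
  then (v ∨ ¬w) forces v = True.
  then (¬h ∨ ¬v) forces h = False.
  then (¬e ∨ h) forces e = False.
Set m = True.
  then (c ∨ e ∨ ¬m) forces c = True.
  then (¬c ∨ ¬m ∨ ¬q) forces q = False.
  then (¬c ∨ ¬n ∨ ¬v) forces n = False.
  then (¬c ∨ n ∨ ¬r) forces r = False.
All clauses satisfied.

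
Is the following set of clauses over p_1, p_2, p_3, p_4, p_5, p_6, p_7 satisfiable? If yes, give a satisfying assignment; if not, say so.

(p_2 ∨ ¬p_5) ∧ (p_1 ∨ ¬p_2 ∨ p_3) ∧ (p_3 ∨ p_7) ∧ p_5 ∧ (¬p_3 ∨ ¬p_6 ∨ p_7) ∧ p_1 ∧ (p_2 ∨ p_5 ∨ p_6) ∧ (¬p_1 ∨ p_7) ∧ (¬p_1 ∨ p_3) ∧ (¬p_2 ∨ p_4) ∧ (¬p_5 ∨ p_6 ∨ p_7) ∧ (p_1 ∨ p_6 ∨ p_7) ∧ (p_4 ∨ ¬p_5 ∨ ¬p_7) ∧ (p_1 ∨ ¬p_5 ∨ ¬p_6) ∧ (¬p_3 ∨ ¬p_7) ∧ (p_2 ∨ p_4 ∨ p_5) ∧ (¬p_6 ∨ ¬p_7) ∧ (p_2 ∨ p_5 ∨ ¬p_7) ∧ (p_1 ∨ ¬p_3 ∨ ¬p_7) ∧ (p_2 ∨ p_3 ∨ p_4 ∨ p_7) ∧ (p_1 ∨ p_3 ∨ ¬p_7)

Case p_1 = True:
  (p_5) forces p_5 = True.
  (p_2 ∨ ¬p_5) forces p_2 = True.
  (¬p_1 ∨ p_7) forces p_7 = True.
  (¬p_1 ∨ p_3) forces p_3 = True.
  Clause (¬p_3 ∨ ¬p_7) is falsified — contradiction.
Case p_1 = False:
  Clause (p_1) is falsified — contradiction.
Both cases fail, so the formula is unsatisfiable.

No satisfying assignment exists.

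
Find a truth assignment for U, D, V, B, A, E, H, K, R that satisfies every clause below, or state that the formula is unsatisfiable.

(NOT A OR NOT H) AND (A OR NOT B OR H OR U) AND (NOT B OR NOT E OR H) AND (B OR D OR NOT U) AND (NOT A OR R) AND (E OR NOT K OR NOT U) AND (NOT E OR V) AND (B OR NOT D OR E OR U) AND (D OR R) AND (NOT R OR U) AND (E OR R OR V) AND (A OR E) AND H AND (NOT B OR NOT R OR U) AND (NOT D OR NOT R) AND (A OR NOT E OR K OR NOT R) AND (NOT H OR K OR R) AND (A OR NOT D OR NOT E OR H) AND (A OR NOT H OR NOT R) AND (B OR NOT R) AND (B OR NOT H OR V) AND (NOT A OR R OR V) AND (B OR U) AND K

U = False, D = True, V = True, B = True, A = False, E = True, H = True, K = True, R = False

Unit clause (H) forces H = True.
Unit clause (K) forces K = True.
In (NOT A OR NOT H) only NOT A is left, so A = False.
In (A OR E) only E is left, so E = True.
In (A OR NOT H OR NOT R) only NOT R is left, so R = False.
In (NOT E OR V) only V is left, so V = True.
In (D OR R) only D is left, so D = True.
Set U = False.
  then (B OR U) forces B = True.
All clauses satisfied.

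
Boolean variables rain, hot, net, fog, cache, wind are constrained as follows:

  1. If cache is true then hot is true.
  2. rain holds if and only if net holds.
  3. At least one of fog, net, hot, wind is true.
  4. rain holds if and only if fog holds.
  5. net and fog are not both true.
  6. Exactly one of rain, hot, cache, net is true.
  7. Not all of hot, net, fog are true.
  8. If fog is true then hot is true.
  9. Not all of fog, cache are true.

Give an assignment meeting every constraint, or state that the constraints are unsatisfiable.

rain = False; hot = True; net = False; fog = False; cache = False; wind = True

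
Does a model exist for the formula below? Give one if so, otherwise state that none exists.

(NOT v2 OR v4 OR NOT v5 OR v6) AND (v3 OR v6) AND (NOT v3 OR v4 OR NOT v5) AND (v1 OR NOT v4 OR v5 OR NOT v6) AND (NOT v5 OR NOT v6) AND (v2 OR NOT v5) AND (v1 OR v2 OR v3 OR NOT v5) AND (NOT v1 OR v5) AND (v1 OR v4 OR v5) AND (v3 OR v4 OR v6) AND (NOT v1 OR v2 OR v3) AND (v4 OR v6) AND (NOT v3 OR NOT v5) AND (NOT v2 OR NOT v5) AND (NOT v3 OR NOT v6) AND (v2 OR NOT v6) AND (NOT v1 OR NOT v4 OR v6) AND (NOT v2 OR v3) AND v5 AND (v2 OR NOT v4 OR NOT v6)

UNSATISFIABLE

Case v2 = True:
  (NOT v2 OR NOT v5) forces v5 = False.
  Clause (v5) is falsified — contradiction.
Case v2 = False:
  (v2 OR NOT v5) forces v5 = False.
  Clause (v5) is falsified — contradiction.
Both cases fail, so the formula is unsatisfiable.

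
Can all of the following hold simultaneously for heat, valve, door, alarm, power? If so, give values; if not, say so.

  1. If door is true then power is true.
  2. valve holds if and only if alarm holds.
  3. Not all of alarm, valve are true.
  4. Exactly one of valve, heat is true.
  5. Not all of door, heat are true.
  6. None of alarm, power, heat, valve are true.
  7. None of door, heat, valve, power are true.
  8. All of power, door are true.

UNSATISFIABLE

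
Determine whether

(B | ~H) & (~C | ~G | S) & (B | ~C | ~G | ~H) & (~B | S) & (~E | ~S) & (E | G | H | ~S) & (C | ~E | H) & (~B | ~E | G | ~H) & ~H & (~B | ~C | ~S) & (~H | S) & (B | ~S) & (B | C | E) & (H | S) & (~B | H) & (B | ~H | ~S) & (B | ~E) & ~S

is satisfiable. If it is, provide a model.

No satisfying assignment exists.

Case H = True:
  Clause (~H) is falsified — contradiction.
Case H = False:
  (H | S) forces S = True.
  Clause (~S) is falsified — contradiction.
Both cases fail, so the formula is unsatisfiable.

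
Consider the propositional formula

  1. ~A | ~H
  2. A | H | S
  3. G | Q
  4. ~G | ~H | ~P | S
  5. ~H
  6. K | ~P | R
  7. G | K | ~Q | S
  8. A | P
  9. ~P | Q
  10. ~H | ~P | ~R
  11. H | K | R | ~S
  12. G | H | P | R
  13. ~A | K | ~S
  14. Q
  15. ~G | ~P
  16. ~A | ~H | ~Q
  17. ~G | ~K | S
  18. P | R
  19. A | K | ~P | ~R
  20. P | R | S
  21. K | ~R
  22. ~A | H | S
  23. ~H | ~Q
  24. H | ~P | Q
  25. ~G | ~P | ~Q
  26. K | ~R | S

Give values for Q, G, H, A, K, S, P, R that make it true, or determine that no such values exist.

Q = True; G = False; H = False; A = True; K = True; S = True; P = True; R = False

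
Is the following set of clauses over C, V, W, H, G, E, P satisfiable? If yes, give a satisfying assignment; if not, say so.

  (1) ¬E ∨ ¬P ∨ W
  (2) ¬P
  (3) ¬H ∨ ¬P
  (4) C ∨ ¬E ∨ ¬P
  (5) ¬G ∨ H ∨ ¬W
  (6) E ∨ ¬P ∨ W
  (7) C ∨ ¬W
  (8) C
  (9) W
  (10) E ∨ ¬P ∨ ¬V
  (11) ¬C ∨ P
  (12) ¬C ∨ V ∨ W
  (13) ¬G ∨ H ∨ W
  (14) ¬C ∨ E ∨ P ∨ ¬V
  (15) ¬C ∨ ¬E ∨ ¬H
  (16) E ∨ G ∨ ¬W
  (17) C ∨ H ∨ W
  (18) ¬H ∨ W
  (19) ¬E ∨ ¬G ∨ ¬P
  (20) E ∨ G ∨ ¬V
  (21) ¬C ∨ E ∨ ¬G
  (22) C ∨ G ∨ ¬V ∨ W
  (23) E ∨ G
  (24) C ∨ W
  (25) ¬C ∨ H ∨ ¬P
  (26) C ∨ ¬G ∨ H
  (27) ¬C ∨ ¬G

Case C = True:
  (¬P) forces P = False.
  Clause (¬C ∨ P) is falsified — contradiction.
Case C = False:
  Clause (C) is falsified — contradiction.
Both cases fail, so the formula is unsatisfiable.

UNSATISFIABLE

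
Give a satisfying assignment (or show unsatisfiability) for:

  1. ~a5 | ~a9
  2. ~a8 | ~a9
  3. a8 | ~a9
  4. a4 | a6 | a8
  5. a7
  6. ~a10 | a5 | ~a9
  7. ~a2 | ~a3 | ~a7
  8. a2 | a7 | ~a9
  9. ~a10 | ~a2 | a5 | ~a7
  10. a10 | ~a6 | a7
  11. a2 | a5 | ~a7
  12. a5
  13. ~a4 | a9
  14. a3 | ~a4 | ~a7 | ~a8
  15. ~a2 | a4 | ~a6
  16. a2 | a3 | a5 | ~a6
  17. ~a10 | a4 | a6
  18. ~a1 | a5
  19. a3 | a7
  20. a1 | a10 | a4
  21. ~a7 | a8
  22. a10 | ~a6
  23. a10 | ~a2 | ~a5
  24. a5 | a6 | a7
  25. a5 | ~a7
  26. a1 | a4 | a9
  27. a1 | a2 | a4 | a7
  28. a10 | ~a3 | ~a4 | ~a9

a1 = True; a2 = False; a3 = False; a4 = False; a5 = True; a6 = False; a7 = True; a8 = True; a9 = False; a10 = False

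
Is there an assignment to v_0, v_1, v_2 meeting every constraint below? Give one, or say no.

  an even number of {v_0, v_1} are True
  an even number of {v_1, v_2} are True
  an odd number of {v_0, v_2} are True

Adding constraints 1, 2, 3 mod 2: every variable appears an even number of times on the left, so the left side is 0.
But the right sides sum to 1 (mod 2). 0 ≠ 1 — the system is inconsistent.

UNSATISFIABLE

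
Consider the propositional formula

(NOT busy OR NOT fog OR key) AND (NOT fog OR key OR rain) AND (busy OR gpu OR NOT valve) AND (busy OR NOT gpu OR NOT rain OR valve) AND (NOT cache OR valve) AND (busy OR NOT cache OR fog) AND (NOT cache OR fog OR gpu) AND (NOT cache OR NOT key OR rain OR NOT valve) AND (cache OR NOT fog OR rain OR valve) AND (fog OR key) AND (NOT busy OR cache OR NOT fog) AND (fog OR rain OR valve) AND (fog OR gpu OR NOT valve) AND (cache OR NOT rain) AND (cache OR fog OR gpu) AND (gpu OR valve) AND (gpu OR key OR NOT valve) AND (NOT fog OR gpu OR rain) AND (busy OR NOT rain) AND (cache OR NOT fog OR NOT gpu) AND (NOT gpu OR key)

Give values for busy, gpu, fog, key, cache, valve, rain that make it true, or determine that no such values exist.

busy: True; gpu: True; fog: False; key: True; cache: True; valve: True; rain: True

Set busy = True.
Set gpu = True.
  then (NOT gpu OR key) forces key = True.
Set fog = False.
Set cache = True.
  then (NOT cache OR valve) forces valve = True.
  then (NOT cache OR NOT key OR rain OR NOT valve) forces rain = True.
All clauses satisfied.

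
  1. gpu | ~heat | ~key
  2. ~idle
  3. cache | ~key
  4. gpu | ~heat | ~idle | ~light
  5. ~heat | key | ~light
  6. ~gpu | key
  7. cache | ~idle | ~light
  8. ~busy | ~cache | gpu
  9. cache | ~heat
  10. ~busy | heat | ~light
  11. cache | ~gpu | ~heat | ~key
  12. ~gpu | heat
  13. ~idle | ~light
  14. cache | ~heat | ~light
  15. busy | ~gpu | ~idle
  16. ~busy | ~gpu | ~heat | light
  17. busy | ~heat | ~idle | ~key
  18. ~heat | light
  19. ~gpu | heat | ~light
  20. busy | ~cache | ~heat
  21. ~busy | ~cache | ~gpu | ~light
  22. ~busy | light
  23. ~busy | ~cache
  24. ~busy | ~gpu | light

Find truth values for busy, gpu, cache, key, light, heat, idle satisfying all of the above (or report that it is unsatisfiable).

Unit clause (~idle) forces idle = False.
Set busy = False.
Try gpu = True:
  (~gpu | key) forces key = True.
  (cache | ~key) forces cache = True.
  (~gpu | heat) forces heat = True.
  clause (busy | ~cache | ~heat) is falsified — backtrack.
So gpu = False.
Set cache = True.
  then (busy | ~cache | ~heat) forces heat = False.
Set key = False.
Set light = False.
All clauses satisfied.

busy=F, gpu=F, cache=T, key=F, light=F, heat=F, idle=F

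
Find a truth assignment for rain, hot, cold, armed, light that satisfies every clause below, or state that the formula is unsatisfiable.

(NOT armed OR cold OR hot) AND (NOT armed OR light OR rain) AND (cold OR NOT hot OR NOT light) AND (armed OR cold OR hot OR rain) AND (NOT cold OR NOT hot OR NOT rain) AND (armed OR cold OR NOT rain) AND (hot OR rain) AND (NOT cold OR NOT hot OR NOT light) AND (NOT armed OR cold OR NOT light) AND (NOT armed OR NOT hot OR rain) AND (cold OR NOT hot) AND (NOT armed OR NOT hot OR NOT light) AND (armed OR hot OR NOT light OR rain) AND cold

rain = True, hot = False, cold = True, armed = False, light = False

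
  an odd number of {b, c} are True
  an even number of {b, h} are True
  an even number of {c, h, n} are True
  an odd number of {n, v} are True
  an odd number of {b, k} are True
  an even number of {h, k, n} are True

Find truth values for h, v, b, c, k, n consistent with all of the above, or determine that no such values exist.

h = True, v = False, b = True, c = False, k = False, n = True

{b, c}: 1 true → odd ✓
{b, h}: 2 true → even ✓
{c, h, n}: 2 true → even ✓
{n, v}: 1 true → odd ✓
{b, k}: 1 true → odd ✓
{h, k, n}: 2 true → even ✓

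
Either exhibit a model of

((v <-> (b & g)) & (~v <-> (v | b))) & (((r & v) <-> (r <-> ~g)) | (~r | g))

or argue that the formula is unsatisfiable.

r=F, v=F, b=T, g=F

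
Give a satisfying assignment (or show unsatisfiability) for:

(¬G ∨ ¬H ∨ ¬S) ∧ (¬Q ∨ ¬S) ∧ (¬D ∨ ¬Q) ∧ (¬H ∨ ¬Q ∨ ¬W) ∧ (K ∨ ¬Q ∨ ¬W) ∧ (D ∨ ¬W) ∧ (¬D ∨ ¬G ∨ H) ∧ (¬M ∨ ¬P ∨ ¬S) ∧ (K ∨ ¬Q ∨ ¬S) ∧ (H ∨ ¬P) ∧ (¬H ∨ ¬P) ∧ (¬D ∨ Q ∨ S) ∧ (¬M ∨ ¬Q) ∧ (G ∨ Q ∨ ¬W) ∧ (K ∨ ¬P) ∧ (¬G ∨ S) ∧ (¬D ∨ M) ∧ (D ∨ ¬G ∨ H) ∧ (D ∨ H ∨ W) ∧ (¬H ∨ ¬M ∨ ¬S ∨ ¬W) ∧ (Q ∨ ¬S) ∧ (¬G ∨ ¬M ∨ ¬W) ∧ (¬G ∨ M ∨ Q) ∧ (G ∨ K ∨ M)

Set Q = False.
  then (Q ∨ ¬S) forces S = False.
  then (¬D ∨ Q ∨ S) forces D = False.
  then (¬G ∨ S) forces G = False.
  then (D ∨ ¬W) forces W = False.
  then (D ∨ H ∨ W) forces H = True.
  then (¬H ∨ ¬P) forces P = False.
Set M = True.
Set K = False.
All clauses satisfied.

Q = False, M = True, G = False, P = False, D = False, S = False, W = False, K = False, H = True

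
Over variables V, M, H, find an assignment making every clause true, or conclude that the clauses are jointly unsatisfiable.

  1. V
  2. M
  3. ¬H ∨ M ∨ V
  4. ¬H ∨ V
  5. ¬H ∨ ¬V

V = True; M = True; H = False

Unit clause (V) forces V = True.
Unit clause (M) forces M = True.
In (¬H ∨ ¬V) only ¬H is left, so H = False.
Check each clause:
  (V): V holds.
  (M): M holds.
  (¬H ∨ M ∨ V): ¬H holds.
  (¬H ∨ V): ¬H holds.
  (¬H ∨ ¬V): ¬H holds.
All clauses satisfied.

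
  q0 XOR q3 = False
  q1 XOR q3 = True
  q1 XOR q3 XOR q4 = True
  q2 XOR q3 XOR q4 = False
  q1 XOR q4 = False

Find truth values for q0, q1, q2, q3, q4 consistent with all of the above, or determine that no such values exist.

q0=T; q1=F; q2=T; q3=T; q4=F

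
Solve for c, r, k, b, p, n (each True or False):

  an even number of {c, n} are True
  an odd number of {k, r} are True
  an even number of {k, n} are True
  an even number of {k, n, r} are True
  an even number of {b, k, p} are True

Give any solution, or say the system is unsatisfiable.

c = True; r = False; k = True; b = True; p = False; n = True

{c, n}: 2 true → even ✓
{k, r}: 1 true → odd ✓
{k, n}: 2 true → even ✓
{k, n, r}: 2 true → even ✓
{b, k, p}: 2 true → even ✓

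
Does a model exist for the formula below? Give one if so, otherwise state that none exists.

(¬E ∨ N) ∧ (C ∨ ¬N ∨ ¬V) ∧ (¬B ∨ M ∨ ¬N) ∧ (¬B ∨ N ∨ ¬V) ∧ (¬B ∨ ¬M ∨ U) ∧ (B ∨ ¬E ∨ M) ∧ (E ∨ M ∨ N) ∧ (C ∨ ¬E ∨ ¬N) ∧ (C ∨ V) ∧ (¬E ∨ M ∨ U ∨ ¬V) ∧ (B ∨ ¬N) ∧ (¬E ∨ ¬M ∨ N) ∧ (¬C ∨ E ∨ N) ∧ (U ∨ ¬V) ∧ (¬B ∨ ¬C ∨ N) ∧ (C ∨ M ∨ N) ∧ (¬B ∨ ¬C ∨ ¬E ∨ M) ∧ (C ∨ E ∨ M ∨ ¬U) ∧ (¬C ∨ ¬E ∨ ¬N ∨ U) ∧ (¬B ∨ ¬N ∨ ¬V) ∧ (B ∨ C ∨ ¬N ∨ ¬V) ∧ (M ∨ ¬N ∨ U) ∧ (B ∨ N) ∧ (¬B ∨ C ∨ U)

N: True, B: True, E: False, V: False, C: True, M: True, U: True

Set N = True.
  then (B ∨ ¬N) forces B = True.
  then (¬B ∨ ¬N ∨ ¬V) forces V = False.
  then (¬B ∨ M ∨ ¬N) forces M = True.
  then (¬B ∨ ¬M ∨ U) forces U = True.
  then (C ∨ V) forces C = True.
Set E = False.
All clauses satisfied.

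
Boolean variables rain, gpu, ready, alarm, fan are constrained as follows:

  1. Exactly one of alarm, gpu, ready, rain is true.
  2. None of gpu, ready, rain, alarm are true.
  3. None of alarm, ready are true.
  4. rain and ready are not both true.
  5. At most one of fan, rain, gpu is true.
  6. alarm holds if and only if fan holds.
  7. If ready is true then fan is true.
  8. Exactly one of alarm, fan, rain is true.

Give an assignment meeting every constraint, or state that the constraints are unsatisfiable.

No satisfying assignment exists.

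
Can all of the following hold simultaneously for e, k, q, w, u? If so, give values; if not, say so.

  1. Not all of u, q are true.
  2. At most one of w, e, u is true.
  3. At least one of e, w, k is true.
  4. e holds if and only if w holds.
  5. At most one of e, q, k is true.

e=F, k=T, q=F, w=F, u=T

  (1) {u, q}: 1/2 true — not all ✓
  (2) {w, e, u}: 1 true — at most one ✓
  (3) {e, w, k}: 1 true — at least one ✓
  (4) e=F, w=F — same ✓
  (5) {e, q, k}: 1 true — at most one ✓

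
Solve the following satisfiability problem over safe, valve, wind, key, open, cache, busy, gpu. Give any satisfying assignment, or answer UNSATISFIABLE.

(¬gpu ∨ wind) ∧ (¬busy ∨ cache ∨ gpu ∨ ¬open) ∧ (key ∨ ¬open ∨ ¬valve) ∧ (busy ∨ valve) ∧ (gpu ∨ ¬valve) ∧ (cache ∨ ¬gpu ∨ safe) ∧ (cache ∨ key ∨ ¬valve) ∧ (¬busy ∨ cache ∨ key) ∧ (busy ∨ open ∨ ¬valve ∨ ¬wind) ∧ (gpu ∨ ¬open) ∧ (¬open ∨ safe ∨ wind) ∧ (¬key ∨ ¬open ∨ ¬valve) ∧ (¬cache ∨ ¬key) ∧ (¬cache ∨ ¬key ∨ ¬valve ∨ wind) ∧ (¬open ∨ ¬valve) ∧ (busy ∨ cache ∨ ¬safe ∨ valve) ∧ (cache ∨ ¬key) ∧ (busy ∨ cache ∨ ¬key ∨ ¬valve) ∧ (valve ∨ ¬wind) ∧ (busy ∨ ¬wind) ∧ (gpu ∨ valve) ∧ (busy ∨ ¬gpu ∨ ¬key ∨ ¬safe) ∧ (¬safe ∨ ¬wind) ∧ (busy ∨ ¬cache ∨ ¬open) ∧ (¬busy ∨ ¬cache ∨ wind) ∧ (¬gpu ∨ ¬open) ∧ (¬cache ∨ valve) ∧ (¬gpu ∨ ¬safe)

safe: False, valve: True, wind: True, key: False, open: False, cache: True, busy: True, gpu: True

Try safe = True:
  (¬safe ∨ ¬wind) forces wind = False.
  (¬gpu ∨ wind) forces gpu = False.
  (gpu ∨ ¬valve) forces valve = False.
  clause (gpu ∨ valve) is falsified — backtrack.
So safe = False.
Set valve = True.
  then (gpu ∨ ¬valve) forces gpu = True.
  then (cache ∨ ¬gpu ∨ safe) forces cache = True.
  then (¬cache ∨ ¬key) forces key = False.
  then (¬open ∨ ¬valve) forces open = False.
  then (¬gpu ∨ wind) forces wind = True.
  then (busy ∨ open ∨ ¬valve ∨ ¬wind) forces busy = True.
All clauses satisfied.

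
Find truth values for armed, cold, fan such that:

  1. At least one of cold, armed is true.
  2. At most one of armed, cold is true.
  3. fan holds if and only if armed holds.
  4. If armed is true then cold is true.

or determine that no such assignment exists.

armed = False; cold = True; fan = False

  (1) {cold, armed}: 1 true — at least one ✓
  (2) {armed, cold}: 1 true — at most one ✓
  (3) fan=F, armed=F — same ✓
  (4) armed=F ⇒ cold: vacuous ✓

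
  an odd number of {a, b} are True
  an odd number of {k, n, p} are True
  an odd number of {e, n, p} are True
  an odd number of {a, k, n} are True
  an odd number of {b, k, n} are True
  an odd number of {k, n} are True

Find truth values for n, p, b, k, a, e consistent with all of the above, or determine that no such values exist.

Adding constraints 1, 4, 5 mod 2: every variable appears an even number of times on the left, so the left side is 0.
But the right sides sum to 1 (mod 2). 0 ≠ 1 — the system is inconsistent.

Unsatisfiable — no assignment works.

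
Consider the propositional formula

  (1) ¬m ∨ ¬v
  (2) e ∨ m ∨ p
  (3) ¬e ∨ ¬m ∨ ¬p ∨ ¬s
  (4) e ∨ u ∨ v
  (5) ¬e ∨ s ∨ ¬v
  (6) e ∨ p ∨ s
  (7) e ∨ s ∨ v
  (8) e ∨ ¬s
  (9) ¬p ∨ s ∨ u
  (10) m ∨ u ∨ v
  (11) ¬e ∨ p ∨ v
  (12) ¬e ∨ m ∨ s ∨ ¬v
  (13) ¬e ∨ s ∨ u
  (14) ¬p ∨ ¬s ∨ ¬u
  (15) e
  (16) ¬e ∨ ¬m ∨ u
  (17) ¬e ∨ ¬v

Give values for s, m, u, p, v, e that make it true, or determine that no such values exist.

s = False; m = False; u = True; p = True; v = False; e = True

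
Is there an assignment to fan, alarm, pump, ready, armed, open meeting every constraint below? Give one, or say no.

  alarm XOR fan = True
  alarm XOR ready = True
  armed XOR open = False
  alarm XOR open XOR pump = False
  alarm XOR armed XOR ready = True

fan = True; alarm = False; pump = False; ready = True; armed = False; open = False

alarm XOR fan = F XOR T = True ✓
alarm XOR ready = F XOR T = True ✓
armed XOR open = F XOR F = False ✓
alarm XOR open XOR pump = F XOR F XOR F = False ✓
alarm XOR armed XOR ready = F XOR F XOR T = True ✓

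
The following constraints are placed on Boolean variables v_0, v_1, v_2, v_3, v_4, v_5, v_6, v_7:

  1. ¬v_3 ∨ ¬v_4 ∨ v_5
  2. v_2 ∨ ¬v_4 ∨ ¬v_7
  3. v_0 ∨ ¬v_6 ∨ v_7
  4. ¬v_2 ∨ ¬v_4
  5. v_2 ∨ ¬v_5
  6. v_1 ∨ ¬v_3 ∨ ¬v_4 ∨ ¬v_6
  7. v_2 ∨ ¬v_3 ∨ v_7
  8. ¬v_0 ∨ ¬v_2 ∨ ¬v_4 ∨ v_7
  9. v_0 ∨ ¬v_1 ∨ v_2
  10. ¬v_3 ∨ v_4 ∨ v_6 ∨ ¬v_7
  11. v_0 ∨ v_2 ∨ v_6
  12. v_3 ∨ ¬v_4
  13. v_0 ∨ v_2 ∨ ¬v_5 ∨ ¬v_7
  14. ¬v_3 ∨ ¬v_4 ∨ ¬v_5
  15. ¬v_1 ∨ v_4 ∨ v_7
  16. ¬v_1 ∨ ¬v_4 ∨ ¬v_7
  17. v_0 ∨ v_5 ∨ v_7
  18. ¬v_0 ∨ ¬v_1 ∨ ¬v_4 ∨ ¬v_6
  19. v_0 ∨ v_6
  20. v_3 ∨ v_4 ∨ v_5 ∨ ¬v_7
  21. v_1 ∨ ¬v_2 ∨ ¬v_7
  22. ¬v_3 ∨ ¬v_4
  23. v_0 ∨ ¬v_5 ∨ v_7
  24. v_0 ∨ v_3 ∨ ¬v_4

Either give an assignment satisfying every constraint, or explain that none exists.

v_0 = True; v_1 = False; v_2 = False; v_3 = False; v_4 = False; v_5 = False; v_6 = True; v_7 = False

Set v_0 = True.
Set v_1 = False.
Set v_2 = False.
  then (v_2 ∨ ¬v_5) forces v_5 = False.
Set v_3 = False.
  then (v_3 ∨ ¬v_4) forces v_4 = False.
  then (v_3 ∨ v_4 ∨ v_5 ∨ ¬v_7) forces v_7 = False.
Set v_6 = True.
All clauses satisfied.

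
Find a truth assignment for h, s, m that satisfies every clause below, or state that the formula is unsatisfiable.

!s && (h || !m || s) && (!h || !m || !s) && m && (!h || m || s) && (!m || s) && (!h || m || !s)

Unsatisfiable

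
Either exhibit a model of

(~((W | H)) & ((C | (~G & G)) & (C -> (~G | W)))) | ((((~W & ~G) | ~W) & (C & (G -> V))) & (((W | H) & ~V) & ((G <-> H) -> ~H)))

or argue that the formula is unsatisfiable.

H: True; C: True; V: False; G: False; W: False

  (~((W | H)) & ((C | (~G & G)) & (C -> (~G | W)))) | ((((~W & ~G) | ~W) & (C & (G -> V))) & (((W | H) & ~V) & ((G <-> H) -> ~H))) = True
    ~((W | H)) & ((C | (~G & G)) & (C -> (~G | W))) = False
      ~((W | H)) = False
        W | H = True
      (C | (~G & G)) & (C -> (~G | W)) = True
        C | (~G & G) = True
          ~G & G = False
            ~G = True
        C -> (~G | W) = True
          ~G | W = True
            ~G = True
    (((~W & ~G) | ~W) & (C & (G -> V))) & (((W | H) & ~V) & ((G <-> H) -> ~H)) = True
      ((~W & ~G) | ~W) & (C & (G -> V)) = True
        (~W & ~G) | ~W = True
          ~W & ~G = True
            ~W = True
            ~G = True
          ~W = True
        C & (G -> V) = True
          G -> V = True
      ((W | H) & ~V) & ((G <-> H) -> ~H) = True
        (W | H) & ~V = True
          W | H = True
          ~V = True
        (G <-> H) -> ~H = True
          G <-> H = False
          ~H = False
The formula evaluates to True.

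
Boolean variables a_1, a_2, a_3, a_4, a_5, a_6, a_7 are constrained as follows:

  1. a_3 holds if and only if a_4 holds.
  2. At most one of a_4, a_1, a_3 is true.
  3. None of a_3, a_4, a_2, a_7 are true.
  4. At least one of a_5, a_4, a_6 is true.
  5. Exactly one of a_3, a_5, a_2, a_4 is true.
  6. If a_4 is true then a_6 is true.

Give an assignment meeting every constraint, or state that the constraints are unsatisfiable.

a_1: False; a_2: False; a_3: False; a_4: False; a_5: True; a_6: False; a_7: False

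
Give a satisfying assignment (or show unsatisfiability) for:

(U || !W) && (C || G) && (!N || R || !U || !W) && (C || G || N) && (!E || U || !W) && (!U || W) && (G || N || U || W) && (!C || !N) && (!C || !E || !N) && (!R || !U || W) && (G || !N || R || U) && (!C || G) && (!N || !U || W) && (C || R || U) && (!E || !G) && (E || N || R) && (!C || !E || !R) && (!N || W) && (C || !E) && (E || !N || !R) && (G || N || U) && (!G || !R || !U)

N = False; C = True; G = True; E = False; W = False; U = False; R = True

Set N = False.
Set C = True.
  then (!C || G) forces G = True.
  then (!E || !G) forces E = False.
  then (E || N || R) forces R = True.
  then (!G || !R || !U) forces U = False.
  then (U || !W) forces W = False.
All clauses satisfied.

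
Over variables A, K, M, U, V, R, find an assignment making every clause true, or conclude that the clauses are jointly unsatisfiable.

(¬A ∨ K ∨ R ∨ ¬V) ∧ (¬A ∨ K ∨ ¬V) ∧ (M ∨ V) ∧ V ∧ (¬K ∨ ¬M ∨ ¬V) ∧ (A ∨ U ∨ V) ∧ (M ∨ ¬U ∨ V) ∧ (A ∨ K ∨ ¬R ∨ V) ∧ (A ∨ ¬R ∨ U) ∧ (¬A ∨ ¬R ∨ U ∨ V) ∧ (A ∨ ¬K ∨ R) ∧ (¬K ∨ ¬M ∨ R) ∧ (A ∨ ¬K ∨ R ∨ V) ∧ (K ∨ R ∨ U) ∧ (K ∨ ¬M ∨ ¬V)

A=T; K=T; M=F; U=T; V=T; R=T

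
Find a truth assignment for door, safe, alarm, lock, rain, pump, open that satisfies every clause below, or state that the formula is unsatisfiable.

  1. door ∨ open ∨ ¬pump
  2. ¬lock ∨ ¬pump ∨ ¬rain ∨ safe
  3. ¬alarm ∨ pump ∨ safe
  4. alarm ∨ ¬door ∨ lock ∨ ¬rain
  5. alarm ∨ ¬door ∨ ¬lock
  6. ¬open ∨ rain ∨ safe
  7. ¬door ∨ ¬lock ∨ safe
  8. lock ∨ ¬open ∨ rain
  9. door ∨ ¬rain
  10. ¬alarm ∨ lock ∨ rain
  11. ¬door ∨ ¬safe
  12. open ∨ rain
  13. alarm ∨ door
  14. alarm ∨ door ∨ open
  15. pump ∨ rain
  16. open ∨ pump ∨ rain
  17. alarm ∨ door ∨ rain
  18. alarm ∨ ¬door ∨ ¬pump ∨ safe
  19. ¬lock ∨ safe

door=T, safe=F, alarm=T, lock=F, rain=T, pump=T, open=T

Set door = True.
  then (¬door ∨ ¬safe) forces safe = False.
  then (¬lock ∨ safe) forces lock = False.
Try alarm = False:
  (alarm ∨ ¬door ∨ lock ∨ ¬rain) forces rain = False.
  (¬open ∨ rain ∨ safe) forces open = False.
  clause (open ∨ rain) is falsified — backtrack.
So alarm = True.
  then (¬alarm ∨ pump ∨ safe) forces pump = True.
  then (¬alarm ∨ lock ∨ rain) forces rain = True.
Set open = True.
All clauses satisfied.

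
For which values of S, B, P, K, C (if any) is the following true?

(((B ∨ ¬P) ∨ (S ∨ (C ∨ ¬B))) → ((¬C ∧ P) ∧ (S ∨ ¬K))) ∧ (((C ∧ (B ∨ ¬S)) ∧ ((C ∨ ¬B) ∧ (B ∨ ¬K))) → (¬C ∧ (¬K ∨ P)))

S = True, B = False, P = True, K = False, C = False

  ((B ∨ ¬P) ∨ (S ∨ (C ∨ ¬B))) → ((¬C ∧ P) ∧ (S ∨ ¬K)) = True
    (B ∨ ¬P) ∨ (S ∨ (C ∨ ¬B)) = True
      B ∨ ¬P = False
        ¬P = False
      S ∨ (C ∨ ¬B) = True
        C ∨ ¬B = True
          ¬B = True
    (¬C ∧ P) ∧ (S ∨ ¬K) = True
      ¬C ∧ P = True
        ¬C = True
      S ∨ ¬K = True
        ¬K = True
  ((C ∧ (B ∨ ¬S)) ∧ ((C ∨ ¬B) ∧ (B ∨ ¬K))) → (¬C ∧ (¬K ∨ P)) = True
    (C ∧ (B ∨ ¬S)) ∧ ((C ∨ ¬B) ∧ (B ∨ ¬K)) = False
      C ∧ (B ∨ ¬S) = False
        B ∨ ¬S = False
          ¬S = False
      (C ∨ ¬B) ∧ (B ∨ ¬K) = True
        C ∨ ¬B = True
          ¬B = True
        B ∨ ¬K = True
          ¬K = True
    ¬C ∧ (¬K ∨ P) = True
      ¬C = True
      ¬K ∨ P = True
        ¬K = True
Both conjuncts True, so the formula holds.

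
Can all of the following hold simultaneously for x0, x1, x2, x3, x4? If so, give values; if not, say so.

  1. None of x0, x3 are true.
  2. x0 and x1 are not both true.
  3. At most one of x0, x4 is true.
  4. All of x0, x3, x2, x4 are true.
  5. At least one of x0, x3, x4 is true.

No satisfying assignment exists.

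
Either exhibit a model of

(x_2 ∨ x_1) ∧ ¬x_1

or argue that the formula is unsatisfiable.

x_1 = False; x_2 = True

  x_2 ∨ x_1 = True
  ¬x_1 = True
Both conjuncts True, so the formula holds.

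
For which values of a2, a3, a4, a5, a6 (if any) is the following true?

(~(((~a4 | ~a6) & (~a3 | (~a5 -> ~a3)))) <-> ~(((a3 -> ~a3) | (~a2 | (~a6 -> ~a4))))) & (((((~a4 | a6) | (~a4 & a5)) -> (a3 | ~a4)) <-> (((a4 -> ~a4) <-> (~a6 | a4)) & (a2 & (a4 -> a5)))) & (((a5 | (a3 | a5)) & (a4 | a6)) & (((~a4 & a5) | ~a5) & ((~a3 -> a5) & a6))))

The formula is unsatisfiable.

Case a6 = True: the formula simplifies to (~a4 & (~a3 | (~a5 -> ~a3))) & (((a3 | ~a4) <-> (((a4 -> ~a4) <-> a4) & (a2 & (a4 -> a5)))) & ((a5 | (a3 | a5)) & (((~a4 & a5) | ~a5) & (~a3 -> a5)))).
  a4 = True: the conjunct ~a4 is False.
  a4 = False: the conjunct (a3 | ~a4) <-> (((a4 -> ~a4) <-> a4) & (a2 & (a4 -> a5))) becomes (a3 | True) <-> (False & a2) = False.
Case a6 = False: the conjunct a6 is False.
Both cases fail — unsatisfiable.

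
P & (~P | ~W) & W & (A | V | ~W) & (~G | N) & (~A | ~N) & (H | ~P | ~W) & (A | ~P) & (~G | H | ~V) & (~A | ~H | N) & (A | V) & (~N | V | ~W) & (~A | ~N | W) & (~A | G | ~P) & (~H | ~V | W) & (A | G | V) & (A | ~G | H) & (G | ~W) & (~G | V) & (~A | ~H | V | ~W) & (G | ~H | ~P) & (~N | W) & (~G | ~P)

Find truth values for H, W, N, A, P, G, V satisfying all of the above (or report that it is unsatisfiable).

Unsatisfiable — no assignment works.

Case W = True:
  (P) forces P = True.
  Clause (~P | ~W) is falsified — contradiction.
Case W = False:
  Clause (W) is falsified — contradiction.
Both cases fail, so the formula is unsatisfiable.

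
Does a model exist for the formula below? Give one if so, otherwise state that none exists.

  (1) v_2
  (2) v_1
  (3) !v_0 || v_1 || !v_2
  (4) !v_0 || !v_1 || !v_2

Unit clause (v_2) forces v_2 = True.
Unit clause (v_1) forces v_1 = True.
In (!v_0 || !v_1 || !v_2) only !v_0 is left, so v_0 = False.
Check each clause:
  (v_2): v_2 holds.
  (v_1): v_1 holds.
  (!v_0 || v_1 || !v_2): !v_0 holds.
  (!v_0 || !v_1 || !v_2): !v_0 holds.
All clauses satisfied.

v_0=F; v_1=T; v_2=T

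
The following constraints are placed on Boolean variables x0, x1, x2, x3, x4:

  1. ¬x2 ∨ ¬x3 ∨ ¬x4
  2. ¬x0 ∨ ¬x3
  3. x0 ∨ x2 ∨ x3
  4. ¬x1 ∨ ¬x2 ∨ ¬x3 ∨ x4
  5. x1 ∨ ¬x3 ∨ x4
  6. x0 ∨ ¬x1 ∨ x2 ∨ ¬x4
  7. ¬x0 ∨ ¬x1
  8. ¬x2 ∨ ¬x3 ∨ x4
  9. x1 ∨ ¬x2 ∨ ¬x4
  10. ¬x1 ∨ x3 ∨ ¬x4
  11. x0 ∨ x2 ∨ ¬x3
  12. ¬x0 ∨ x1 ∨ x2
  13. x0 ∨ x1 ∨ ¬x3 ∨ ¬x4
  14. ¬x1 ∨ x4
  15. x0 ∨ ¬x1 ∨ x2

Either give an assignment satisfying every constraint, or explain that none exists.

Set x0 = False.
Try x1 = True:
  (¬x1 ∨ x4) forces x4 = True.
  (x0 ∨ ¬x1 ∨ x2 ∨ ¬x4) forces x2 = True.
  (¬x2 ∨ ¬x3 ∨ ¬x4) forces x3 = False.
  clause (¬x1 ∨ x3 ∨ ¬x4) is falsified — backtrack.
So x1 = False.
Set x2 = True.
  then (x1 ∨ ¬x2 ∨ ¬x4) forces x4 = False.
  then (x1 ∨ ¬x3 ∨ x4) forces x3 = False.
All clauses satisfied.

x0=F, x1=F, x2=T, x3=F, x4=F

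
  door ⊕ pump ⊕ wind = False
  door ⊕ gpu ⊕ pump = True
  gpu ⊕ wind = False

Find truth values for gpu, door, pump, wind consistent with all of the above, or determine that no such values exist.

Unsatisfiable — no assignment works.

Adding constraints 1, 2, 3 mod 2: every variable appears an even number of times on the left, so the left side is 0.
But the right sides sum to 1 (mod 2). 0 ≠ 1 — the system is inconsistent.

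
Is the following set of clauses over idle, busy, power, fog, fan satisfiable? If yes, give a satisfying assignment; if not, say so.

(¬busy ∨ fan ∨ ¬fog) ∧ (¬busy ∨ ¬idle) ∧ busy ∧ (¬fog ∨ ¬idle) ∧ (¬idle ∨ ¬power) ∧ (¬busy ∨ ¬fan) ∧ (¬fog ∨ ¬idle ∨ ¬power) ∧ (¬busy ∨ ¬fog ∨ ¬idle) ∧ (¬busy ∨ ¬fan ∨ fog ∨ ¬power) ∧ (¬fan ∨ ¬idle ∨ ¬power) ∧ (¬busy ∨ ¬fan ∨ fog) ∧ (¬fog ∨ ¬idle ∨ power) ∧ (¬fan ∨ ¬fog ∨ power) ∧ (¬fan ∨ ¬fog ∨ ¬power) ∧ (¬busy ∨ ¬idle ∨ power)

Unit clause (busy) forces busy = True.
In (¬busy ∨ ¬fan) only ¬fan is left, so fan = False.
In (¬busy ∨ fan ∨ ¬fog) only ¬fog is left, so fog = False.
In (¬busy ∨ ¬idle) only ¬idle is left, so idle = False.
Set power = False.
All clauses satisfied.

idle = False, busy = True, power = False, fog = False, fan = False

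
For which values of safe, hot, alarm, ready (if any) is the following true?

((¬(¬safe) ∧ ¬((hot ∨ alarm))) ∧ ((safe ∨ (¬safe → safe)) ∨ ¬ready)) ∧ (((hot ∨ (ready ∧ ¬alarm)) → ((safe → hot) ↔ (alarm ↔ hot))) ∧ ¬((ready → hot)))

Case safe = True: the formula simplifies to ¬((hot ∨ alarm)) ∧ (((hot ∨ (ready ∧ ¬alarm)) → (hot ↔ (alarm ↔ hot))) ∧ ¬((ready → hot))).
  hot = True: the conjunct ¬((hot ∨ alarm)) becomes ¬((True ∨ alarm)) = False.
  hot = False: simplifies to ¬alarm ∧ (((ready ∧ ¬alarm) → alarm) ∧ ¬(¬ready)).
    alarm = True: the conjunct ¬alarm is False.
    alarm = False: simplifies to ¬ready ∧ ¬(¬ready).
      ready = True: the conjunct ¬ready is False.
      ready = False: the conjunct ¬(¬ready) becomes ¬(¬False) = False.
Case safe = False: the conjunct ¬(¬safe) becomes ¬(¬False) = False.
Both cases fail — unsatisfiable.

No satisfying assignment exists.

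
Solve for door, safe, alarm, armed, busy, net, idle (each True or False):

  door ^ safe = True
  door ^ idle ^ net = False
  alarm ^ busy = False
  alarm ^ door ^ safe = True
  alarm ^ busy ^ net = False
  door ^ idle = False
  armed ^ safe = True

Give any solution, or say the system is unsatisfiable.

door = True, safe = False, alarm = False, armed = True, busy = False, net = False, idle = True

door ^ safe = T ^ F = True ✓
door ^ idle ^ net = T ^ T ^ F = False ✓
alarm ^ busy = F ^ F = False ✓
alarm ^ door ^ safe = F ^ T ^ F = True ✓
alarm ^ busy ^ net = F ^ F ^ F = False ✓
door ^ idle = T ^ T = False ✓
armed ^ safe = T ^ F = True ✓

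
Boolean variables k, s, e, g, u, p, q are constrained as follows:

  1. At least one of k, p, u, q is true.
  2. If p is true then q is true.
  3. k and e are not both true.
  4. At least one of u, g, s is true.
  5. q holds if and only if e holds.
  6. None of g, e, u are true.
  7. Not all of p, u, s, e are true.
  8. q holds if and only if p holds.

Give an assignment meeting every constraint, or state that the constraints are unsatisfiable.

k=T, s=T, e=F, g=F, u=F, p=F, q=F

  (1) {k, p, u, q}: 1 true — at least one ✓
  (2) p=F ⇒ q: vacuous ✓
  (3) k=T, e=F — not both ✓
  (4) {u, g, s}: 1 true — at least one ✓
  (5) q=F, e=F — same ✓
  (6) {g, e, u}: 0 true — none ✓
  (7) {p, u, s, e}: 1/4 true — not all ✓
  (8) q=F, p=F — same ✓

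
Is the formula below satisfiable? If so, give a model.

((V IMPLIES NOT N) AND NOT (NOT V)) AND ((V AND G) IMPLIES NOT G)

N = False, V = True, G = False

  (V IMPLIES NOT N) AND NOT (NOT V) = True
    V IMPLIES NOT N = True
      NOT N = True
    NOT (NOT V) = True
      NOT V = False
  (V AND G) IMPLIES NOT G = True
    V AND G = False
    NOT G = True
Both conjuncts True, so the formula holds.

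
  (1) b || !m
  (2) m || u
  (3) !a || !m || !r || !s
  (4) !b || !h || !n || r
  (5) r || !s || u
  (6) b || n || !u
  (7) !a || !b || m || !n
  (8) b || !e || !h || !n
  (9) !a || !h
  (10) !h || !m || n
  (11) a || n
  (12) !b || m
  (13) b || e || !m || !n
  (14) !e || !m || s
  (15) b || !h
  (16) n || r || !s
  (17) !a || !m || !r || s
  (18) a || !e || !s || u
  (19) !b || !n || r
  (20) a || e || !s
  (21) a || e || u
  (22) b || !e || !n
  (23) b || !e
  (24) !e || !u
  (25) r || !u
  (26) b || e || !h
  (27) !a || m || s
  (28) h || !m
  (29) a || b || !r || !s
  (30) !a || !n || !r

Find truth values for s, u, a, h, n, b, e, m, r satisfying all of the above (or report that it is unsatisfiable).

Set s = False.
Set u = True.
  then (!e || !u) forces e = False.
  then (r || !u) forces r = True.
Try a = True:
  (!a || !h) forces h = False.
  (!a || !m || !r || s) forces m = False.
  clause (!a || m || s) is falsified — backtrack.
So a = False.
  then (a || n) forces n = True.
Set h = False.
  then (h || !m) forces m = False.
  then (!b || m) forces b = False.
All clauses satisfied.

s: False; u: True; a: False; h: False; n: True; b: False; e: False; m: False; r: True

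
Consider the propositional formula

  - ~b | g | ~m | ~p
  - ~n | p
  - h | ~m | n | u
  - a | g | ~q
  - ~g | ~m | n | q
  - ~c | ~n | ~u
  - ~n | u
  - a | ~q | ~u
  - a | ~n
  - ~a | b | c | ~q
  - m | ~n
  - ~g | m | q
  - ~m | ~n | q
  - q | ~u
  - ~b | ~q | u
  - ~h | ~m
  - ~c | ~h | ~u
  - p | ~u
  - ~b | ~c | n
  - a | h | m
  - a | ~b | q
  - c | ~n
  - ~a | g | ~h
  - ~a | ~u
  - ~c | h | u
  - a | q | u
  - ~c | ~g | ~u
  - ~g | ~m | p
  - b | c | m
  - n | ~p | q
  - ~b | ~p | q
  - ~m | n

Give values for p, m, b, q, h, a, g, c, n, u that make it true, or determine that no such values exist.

p: True; m: False; b: False; q: True; h: True; a: False; g: True; c: True; n: False; u: False

Set p = True.
Set m = False.
  then (m | ~n) forces n = False.
  then (n | ~p | q) forces q = True.
Try b = True:
  (~b | ~q | u) forces u = True.
  (a | ~q | ~u) forces a = True.
  clause (~a | ~u) is falsified — backtrack.
So b = False.
  then (b | c | m) forces c = True.
Set h = True.
  then (~c | ~h | ~u) forces u = False.
Set a = False.
  then (a | g | ~q) forces g = True.
All clauses satisfied.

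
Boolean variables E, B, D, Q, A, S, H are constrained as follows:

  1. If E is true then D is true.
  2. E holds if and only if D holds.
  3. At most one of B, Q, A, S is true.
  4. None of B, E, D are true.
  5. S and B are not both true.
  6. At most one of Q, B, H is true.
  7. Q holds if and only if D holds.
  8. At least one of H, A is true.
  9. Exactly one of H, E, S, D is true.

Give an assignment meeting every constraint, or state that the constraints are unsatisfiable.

E=F; B=F; D=F; Q=F; A=T; S=F; H=T

  (1) E=F ⇒ D: vacuous ✓
  (2) E=F, D=F — same ✓
  (3) {B, Q, A, S}: 1 true — at most one ✓
  (4) {B, E, D}: 0 true — none ✓
  (5) S=F, B=F — not both ✓
  (6) {Q, B, H}: 1 true — at most one ✓
  (7) Q=F, D=F — same ✓
  (8) {H, A}: 2 true — at least one ✓
  (9) {H, E, S, D}: 1 true — exactly one ✓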